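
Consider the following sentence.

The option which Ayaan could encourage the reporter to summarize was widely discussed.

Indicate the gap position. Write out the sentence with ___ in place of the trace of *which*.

The option which Ayaan could encourage the reporter to summarize ___ was widely discussed.

The filler 'which' is interpreted as the direct object of 'summarize'. The gap is right after 'summarize'.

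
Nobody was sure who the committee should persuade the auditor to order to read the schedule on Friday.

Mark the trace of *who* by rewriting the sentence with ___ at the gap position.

Before movement: The committee should persuade the auditor to order who to read the schedule on Friday.
'who' functions as the direct object of 'order'. The gap is right after 'order'.

Nobody was sure who the committee should persuade the auditor to order ___ to read the schedule on Friday.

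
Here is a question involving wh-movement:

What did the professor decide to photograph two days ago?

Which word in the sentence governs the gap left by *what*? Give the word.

photograph

In situ: The professor did decide to photograph what two days ago.
The filler 'what' is interpreted as the direct object of 'photograph'. Wh-movement fronts it, leaving a gap right after 'photograph':
What did the professor decide to photograph ___ two days ago?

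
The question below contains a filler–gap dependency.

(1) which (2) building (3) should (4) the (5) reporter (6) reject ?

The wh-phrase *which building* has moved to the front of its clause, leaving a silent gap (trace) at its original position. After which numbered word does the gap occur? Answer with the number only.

6

In situ: The reporter should reject which building.
'which building' is the direct object of 'reject'. Wh-movement fronts it, leaving a gap right after 'reject':
Which building should the reporter reject ___?
'reject' is word 6.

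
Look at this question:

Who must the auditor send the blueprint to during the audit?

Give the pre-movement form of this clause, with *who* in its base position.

The auditor must send the blueprint to who during the audit.

'who' is the object of the preposition 'to' (recipient of 'send'). Fronting leaves a gap immediately after 'to':
Who must the auditor send the blueprint to ___ during the audit?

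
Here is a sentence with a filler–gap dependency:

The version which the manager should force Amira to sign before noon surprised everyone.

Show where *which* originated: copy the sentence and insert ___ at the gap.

'which' is the direct object of 'sign'. The gap is right after 'sign'.

The version which the manager should force Amira to sign ___ before noon surprised everyone.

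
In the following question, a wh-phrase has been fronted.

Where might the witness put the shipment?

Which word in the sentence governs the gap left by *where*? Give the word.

Underlying clause: The witness might put the shipment where.
'where' functions as the locative complement of 'put'. Fronting leaves a gap immediately after 'shipment':
Where might the witness put the shipment ___?

put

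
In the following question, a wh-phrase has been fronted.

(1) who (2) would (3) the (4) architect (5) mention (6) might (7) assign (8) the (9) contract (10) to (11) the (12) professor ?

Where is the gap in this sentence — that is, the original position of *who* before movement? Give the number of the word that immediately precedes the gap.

In situ: The architect would mention who might assign the contract to the professor.
The filler 'who' is interpreted as the subject of the clause embedded under 'mention'. Fronting leaves a gap immediately after 'mention':
Who would the architect mention ___ might assign the contract to the professor?
'mention' is word 5.

5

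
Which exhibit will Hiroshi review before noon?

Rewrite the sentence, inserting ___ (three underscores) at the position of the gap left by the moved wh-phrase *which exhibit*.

Which exhibit will Hiroshi review ___ before noon?

Before movement: Hiroshi will review which exhibit before noon.
'which exhibit' functions as the direct object of 'review'. The gap is right after 'review'.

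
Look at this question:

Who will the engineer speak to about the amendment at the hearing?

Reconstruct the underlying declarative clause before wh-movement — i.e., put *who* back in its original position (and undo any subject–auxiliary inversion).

The filler 'who' is interpreted as the object of the preposition 'to'. It moves to the left edge, and the trace sits right after 'to':
Who will the engineer speak to ___ about the amendment at the hearing?

The engineer will speak to who about the amendment at the hearing.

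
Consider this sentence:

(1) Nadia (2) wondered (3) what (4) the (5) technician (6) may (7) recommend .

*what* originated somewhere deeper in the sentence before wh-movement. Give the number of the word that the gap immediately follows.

In situ: The technician may recommend what.
The filler 'what' is interpreted as the direct object of 'recommend'. Wh-movement fronts it, leaving a gap right after 'recommend':
Nadia wondered what the technician may recommend ___.
'recommend' is word 7.

7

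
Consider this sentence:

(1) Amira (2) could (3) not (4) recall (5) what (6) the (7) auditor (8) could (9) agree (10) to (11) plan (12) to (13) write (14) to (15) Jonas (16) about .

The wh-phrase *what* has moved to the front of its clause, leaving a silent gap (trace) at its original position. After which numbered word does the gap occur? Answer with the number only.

16

In situ: The auditor could agree to plan to write to Jonas about what.
'what' is the object of the preposition 'about'. Wh-movement fronts it, leaving a gap right after 'about':
Amira could not recall what the auditor could agree to plan to write to Jonas about ___.
'about' is word 16.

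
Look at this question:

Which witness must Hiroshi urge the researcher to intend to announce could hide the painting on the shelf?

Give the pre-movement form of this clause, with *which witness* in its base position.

Hiroshi must urge the researcher to intend to announce which witness could hide the painting on the shelf.

The filler 'which witness' is interpreted as the subject of the clause embedded under 'announce'. Wh-movement fronts it, leaving a gap right after 'announce':
Which witness must Hiroshi urge the researcher to intend to announce ___ could hide the painting on the shelf?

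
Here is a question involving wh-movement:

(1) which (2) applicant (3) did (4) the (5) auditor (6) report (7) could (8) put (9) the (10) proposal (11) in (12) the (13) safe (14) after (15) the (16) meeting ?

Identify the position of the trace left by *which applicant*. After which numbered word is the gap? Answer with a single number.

6

Pre-movement form: The auditor did report which applicant could put the proposal in the safe after the meeting.
'which applicant' is the subject of the clause embedded under 'report'. It moves to the left edge, and the trace sits right after 'report':
Which applicant did the auditor report ___ could put the proposal in the safe after the meeting?
'report' is word 6.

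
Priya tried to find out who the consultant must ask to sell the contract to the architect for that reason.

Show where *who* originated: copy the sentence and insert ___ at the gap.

Priya tried to find out who the consultant must ask ___ to sell the contract to the architect for that reason.

Pre-movement form: The consultant must ask who to sell the contract to the architect for that reason.
'who' functions as the direct object of 'ask'. The gap is right after 'ask'.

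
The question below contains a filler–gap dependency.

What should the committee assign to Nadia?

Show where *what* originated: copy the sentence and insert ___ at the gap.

What should the committee assign ___ to Nadia?

Underlying clause: The committee should assign what to Nadia.
The filler 'what' is interpreted as the direct object of 'assign'. The gap is right after 'assign'.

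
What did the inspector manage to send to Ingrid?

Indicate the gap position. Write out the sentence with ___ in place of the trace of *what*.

Pre-movement form: The inspector did manage to send what to Ingrid.
'what' functions as the direct object of 'send'. The gap is right after 'send'.

What did the inspector manage to send ___ to Ingrid?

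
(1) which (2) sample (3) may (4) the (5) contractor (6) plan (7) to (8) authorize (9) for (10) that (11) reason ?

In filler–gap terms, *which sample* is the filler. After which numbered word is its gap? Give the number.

8

Underlying clause: The contractor may plan to authorize which sample for that reason.
The filler 'which sample' is interpreted as the direct object of 'authorize'. It moves to the left edge, and the trace sits right after 'authorize':
Which sample may the contractor plan to authorize ___ for that reason?
'authorize' is word 8.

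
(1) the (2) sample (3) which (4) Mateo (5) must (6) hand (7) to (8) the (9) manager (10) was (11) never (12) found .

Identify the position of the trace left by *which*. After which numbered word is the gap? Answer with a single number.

6

'which' is the direct object of 'hand'. It moves to the left edge, and the trace sits right after 'hand':
The sample which Mateo must hand ___ to the manager was never found.
'hand' is word 6.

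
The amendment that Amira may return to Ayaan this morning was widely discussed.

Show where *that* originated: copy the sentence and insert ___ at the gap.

The filler 'that' is interpreted as the direct object of 'return'. The gap is right after 'return'.

The amendment that Amira may return ___ to Ayaan this morning was widely discussed.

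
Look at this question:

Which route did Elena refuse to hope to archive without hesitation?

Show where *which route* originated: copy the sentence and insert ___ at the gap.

Before movement: Elena did refuse to hope to archive which route without hesitation.
'which route' functions as the direct object of 'archive'. The gap is right after 'archive'.

Which route did Elena refuse to hope to archive ___ without hesitation?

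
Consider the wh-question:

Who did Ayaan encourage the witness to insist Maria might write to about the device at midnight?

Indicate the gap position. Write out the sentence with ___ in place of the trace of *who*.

Who did Ayaan encourage the witness to insist Maria might write to ___ about the device at midnight?

Underlying clause: Ayaan did encourage the witness to insist Maria might write to who about the device at midnight.
'who' is the object of the preposition 'to'. The gap is right after 'to'.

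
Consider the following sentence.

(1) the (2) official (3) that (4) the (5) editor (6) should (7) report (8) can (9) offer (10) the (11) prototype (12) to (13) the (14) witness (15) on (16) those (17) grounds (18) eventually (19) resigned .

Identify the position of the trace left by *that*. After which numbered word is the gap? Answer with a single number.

7

'that' functions as the subject of the clause embedded under 'report'. It moves to the left edge, and the trace sits right after 'report':
The official that the editor should report ___ can offer the prototype to the witness on those grounds eventually resigned.
'report' is word 7.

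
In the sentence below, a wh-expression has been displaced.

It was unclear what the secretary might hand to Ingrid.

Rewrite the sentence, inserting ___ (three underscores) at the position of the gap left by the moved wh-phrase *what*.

Pre-movement form: The secretary might hand what to Ingrid.
'what' is the direct object of 'hand'. The gap is right after 'hand'.

It was unclear what the secretary might hand ___ to Ingrid.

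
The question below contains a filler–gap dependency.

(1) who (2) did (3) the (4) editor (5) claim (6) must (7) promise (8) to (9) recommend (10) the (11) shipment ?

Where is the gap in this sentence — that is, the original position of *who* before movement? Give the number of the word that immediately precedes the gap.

Pre-movement form: The editor did claim who must promise to recommend the shipment.
The filler 'who' is interpreted as the subject of the clause embedded under 'claim'. Wh-movement fronts it, leaving a gap right after 'claim':
Who did the editor claim ___ must promise to recommend the shipment?
'claim' is word 5.

5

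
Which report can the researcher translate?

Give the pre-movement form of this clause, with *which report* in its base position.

The researcher can translate which report.

The filler 'which report' is interpreted as the direct object of 'translate'. Wh-movement fronts it, leaving a gap right after 'translate':
Which report can the researcher translate ___?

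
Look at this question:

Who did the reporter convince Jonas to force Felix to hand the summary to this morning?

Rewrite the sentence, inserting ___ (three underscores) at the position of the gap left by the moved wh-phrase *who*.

Before movement: The reporter did convince Jonas to force Felix to hand the summary to who this morning.
The filler 'who' is interpreted as the object of the preposition 'to' (recipient of 'hand'). The gap is right after 'to'.

Who did the reporter convince Jonas to force Felix to hand the summary to ___ this morning?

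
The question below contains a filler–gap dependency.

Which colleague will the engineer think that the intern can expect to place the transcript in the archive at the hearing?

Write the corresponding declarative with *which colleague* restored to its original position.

The filler 'which colleague' is interpreted as the direct object of 'expect'. Wh-movement fronts it, leaving a gap right after 'expect':
Which colleague will the engineer think that the intern can expect ___ to place the transcript in the archive at the hearing?

The engineer will think that the intern can expect which colleague to place the transcript in the archive at the hearing.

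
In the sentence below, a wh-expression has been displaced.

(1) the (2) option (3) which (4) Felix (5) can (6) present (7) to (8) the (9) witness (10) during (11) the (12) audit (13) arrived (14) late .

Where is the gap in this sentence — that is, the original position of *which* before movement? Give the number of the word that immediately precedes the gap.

The filler 'which' is interpreted as the direct object of 'present'. Wh-movement fronts it, leaving a gap right after 'present':
The option which Felix can present ___ to the witness during the audit arrived late.
'present' is word 6.

6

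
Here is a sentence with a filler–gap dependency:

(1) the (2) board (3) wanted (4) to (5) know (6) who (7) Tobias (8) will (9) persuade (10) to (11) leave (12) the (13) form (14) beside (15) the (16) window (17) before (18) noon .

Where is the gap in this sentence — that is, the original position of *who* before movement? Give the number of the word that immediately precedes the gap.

In situ: Tobias will persuade who to leave the form beside the window before noon.
'who' functions as the direct object of 'persuade'. It moves to the left edge, and the trace sits right after 'persuade':
The board wanted to know who Tobias will persuade ___ to leave the form beside the window before noon.
'persuade' is word 9.

9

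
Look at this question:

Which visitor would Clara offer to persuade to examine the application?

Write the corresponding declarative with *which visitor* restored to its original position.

'which visitor' functions as the direct object of 'persuade'. It moves to the left edge, and the trace sits right after 'persuade':
Which visitor would Clara offer to persuade ___ to examine the application?

Clara would offer to persuade which visitor to examine the application.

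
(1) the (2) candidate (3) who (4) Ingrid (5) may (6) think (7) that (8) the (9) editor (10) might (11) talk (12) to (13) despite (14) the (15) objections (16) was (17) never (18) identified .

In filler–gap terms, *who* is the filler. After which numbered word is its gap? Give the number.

12

'who' is the object of the preposition 'to'. Wh-movement fronts it, leaving a gap right after 'to':
The candidate who Ingrid may think that the editor might talk to ___ despite the objections was never identified.
'to' is word 12.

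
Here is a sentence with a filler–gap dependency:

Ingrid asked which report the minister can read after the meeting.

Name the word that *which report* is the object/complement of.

read

Before movement: The minister can read which report after the meeting.
The filler 'which report' is interpreted as the direct object of 'read'. It moves to the left edge, and the trace sits right after 'read':
Ingrid asked which report the minister can read ___ after the meeting.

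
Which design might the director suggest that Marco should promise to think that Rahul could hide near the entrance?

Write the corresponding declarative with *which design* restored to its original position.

The director might suggest that Marco should promise to think that Rahul could hide which design near the entrance.

'which design' is the direct object of 'hide'. Fronting leaves a gap immediately after 'hide':
Which design might the director suggest that Marco should promise to think that Rahul could hide ___ near the entrance?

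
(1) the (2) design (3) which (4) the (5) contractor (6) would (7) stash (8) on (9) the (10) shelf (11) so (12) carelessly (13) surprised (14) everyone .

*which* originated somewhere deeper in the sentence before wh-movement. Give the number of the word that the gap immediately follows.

7

The filler 'which' is interpreted as the direct object of 'stash'. It moves to the left edge, and the trace sits right after 'stash':
The design which the contractor would stash ___ on the shelf so carelessly surprised everyone.
'stash' is word 7.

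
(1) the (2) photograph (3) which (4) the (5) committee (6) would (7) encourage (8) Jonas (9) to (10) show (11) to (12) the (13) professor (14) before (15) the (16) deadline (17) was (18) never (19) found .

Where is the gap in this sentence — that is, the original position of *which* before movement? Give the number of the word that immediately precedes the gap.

10

'which' is the direct object of 'show'. Wh-movement fronts it, leaving a gap right after 'show':
The photograph which the committee would encourage Jonas to show ___ to the professor before the deadline was never found.
'show' is word 10.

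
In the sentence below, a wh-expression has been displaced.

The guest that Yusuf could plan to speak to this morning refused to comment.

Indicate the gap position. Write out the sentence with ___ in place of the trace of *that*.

The filler 'that' is interpreted as the object of the preposition 'to'. The gap is right after 'to'.

The guest that Yusuf could plan to speak to ___ this morning refused to comment.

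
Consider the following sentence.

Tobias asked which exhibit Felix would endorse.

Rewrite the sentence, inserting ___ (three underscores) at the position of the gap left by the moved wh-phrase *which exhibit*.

Underlying clause: Felix would endorse which exhibit.
The filler 'which exhibit' is interpreted as the direct object of 'endorse'. The gap is right after 'endorse'.

Tobias asked which exhibit Felix would endorse ___.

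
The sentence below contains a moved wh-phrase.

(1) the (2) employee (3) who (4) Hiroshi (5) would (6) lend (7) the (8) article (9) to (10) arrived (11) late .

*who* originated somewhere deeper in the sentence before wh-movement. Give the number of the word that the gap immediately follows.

9

'who' is the object of the preposition 'to' (recipient of 'lend'). Wh-movement fronts it, leaving a gap right after 'to':
The employee who Hiroshi would lend the article to ___ arrived late.
'to' is word 9.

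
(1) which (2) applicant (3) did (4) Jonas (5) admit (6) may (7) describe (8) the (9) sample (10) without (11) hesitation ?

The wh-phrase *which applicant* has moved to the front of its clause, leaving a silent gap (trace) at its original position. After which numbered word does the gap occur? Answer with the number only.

5

In situ: Jonas did admit which applicant may describe the sample without hesitation.
'which applicant' functions as the subject of the clause embedded under 'admit'. It moves to the left edge, and the trace sits right after 'admit':
Which applicant did Jonas admit ___ may describe the sample without hesitation?
'admit' is word 5.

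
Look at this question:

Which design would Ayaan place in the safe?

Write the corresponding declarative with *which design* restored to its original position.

Ayaan would place which design in the safe.

The filler 'which design' is interpreted as the direct object of 'place'. Fronting leaves a gap immediately after 'place':
Which design would Ayaan place ___ in the safe?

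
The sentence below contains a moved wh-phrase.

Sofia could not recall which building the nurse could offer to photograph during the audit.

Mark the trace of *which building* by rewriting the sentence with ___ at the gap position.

Pre-movement form: The nurse could offer to photograph which building during the audit.
'which building' functions as the direct object of 'photograph'. The gap is right after 'photograph'.

Sofia could not recall which building the nurse could offer to photograph ___ during the audit.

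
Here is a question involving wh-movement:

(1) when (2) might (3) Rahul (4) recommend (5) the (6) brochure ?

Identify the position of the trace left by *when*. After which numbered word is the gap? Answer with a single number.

Before movement: Rahul might recommend the brochure when.
'when' functions as the temporal adjunct. Fronting leaves a gap immediately after 'brochure':
When might Rahul recommend the brochure ___?
'brochure' is word 6.

6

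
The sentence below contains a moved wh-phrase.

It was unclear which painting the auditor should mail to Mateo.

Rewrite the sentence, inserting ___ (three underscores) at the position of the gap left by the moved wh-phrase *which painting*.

Underlying clause: The auditor should mail which painting to Mateo.
'which painting' is the direct object of 'mail'. The gap is right after 'mail'.

It was unclear which painting the auditor should mail ___ to Mateo.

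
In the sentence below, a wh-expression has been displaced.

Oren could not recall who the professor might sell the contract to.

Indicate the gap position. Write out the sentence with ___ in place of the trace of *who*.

In situ: The professor might sell the contract to who.
'who' functions as the object of the preposition 'to' (recipient of 'sell'). The gap is right after 'to'.

Oren could not recall who the professor might sell the contract to ___.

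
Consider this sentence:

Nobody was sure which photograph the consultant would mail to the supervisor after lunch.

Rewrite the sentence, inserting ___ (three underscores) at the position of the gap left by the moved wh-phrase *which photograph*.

Nobody was sure which photograph the consultant would mail ___ to the supervisor after lunch.

Pre-movement form: The consultant would mail which photograph to the supervisor after lunch.
'which photograph' is the direct object of 'mail'. The gap is right after 'mail'.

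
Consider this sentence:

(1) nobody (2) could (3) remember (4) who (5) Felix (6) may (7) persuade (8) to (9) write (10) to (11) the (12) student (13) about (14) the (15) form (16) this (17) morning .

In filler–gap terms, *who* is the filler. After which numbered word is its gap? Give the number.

7

Pre-movement form: Felix may persuade who to write to the student about the form this morning.
'who' is the direct object of 'persuade'. Fronting leaves a gap immediately after 'persuade':
Nobody could remember who Felix may persuade ___ to write to the student about the form this morning.
'persuade' is word 7.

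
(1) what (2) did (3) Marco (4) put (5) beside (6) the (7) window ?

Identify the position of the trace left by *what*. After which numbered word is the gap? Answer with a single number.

4

Underlying clause: Marco did put what beside the window.
The filler 'what' is interpreted as the direct object of 'put'. Wh-movement fronts it, leaving a gap right after 'put':
What did Marco put ___ beside the window?
'put' is word 4.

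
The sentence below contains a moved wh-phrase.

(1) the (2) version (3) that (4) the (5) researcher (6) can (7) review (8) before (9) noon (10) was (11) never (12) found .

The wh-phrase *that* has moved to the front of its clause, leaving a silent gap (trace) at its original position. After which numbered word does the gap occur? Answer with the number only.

'that' functions as the direct object of 'review'. Fronting leaves a gap immediately after 'review':
The version that the researcher can review ___ before noon was never found.
'review' is word 7.

7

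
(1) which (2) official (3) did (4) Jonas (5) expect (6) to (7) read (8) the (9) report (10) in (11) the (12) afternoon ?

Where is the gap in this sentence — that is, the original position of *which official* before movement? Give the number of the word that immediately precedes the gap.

In situ: Jonas did expect which official to read the report in the afternoon.
'which official' is the direct object of 'expect'. Fronting leaves a gap immediately after 'expect':
Which official did Jonas expect ___ to read the report in the afternoon?
'expect' is word 5.

5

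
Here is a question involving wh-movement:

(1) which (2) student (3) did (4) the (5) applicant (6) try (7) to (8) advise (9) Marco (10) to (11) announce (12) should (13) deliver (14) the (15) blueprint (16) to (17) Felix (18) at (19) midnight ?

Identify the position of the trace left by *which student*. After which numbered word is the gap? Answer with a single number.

11

Underlying clause: The applicant did try to advise Marco to announce which student should deliver the blueprint to Felix at midnight.
The filler 'which student' is interpreted as the subject of the clause embedded under 'announce'. It moves to the left edge, and the trace sits right after 'announce':
Which student did the applicant try to advise Marco to announce ___ should deliver the blueprint to Felix at midnight?
'announce' is word 11.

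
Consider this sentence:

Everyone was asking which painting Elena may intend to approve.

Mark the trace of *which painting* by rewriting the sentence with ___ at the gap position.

Everyone was asking which painting Elena may intend to approve ___.

Before movement: Elena may intend to approve which painting.
The filler 'which painting' is interpreted as the direct object of 'approve'. The gap is right after 'approve'.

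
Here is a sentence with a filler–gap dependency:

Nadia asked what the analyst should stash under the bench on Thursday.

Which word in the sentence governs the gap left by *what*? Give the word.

Before movement: The analyst should stash what under the bench on Thursday.
The filler 'what' is interpreted as the direct object of 'stash'. Wh-movement fronts it, leaving a gap right after 'stash':
Nadia asked what the analyst should stash ___ under the bench on Thursday.

stash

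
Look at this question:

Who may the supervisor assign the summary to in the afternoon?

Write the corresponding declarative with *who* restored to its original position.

The filler 'who' is interpreted as the object of the preposition 'to' (recipient of 'assign'). It moves to the left edge, and the trace sits right after 'to':
Who may the supervisor assign the summary to ___ in the afternoon?

The supervisor may assign the summary to who in the afternoon.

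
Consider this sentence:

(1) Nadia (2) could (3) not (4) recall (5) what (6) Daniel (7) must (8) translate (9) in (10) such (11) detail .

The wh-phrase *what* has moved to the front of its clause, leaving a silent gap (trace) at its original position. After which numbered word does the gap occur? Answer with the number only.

8

Underlying clause: Daniel must translate what in such detail.
'what' functions as the direct object of 'translate'. Wh-movement fronts it, leaving a gap right after 'translate':
Nadia could not recall what Daniel must translate ___ in such detail.
'translate' is word 8.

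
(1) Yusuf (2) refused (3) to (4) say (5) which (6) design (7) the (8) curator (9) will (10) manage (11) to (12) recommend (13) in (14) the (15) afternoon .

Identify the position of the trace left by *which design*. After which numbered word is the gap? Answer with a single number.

In situ: The curator will manage to recommend which design in the afternoon.
The filler 'which design' is interpreted as the direct object of 'recommend'. It moves to the left edge, and the trace sits right after 'recommend':
Yusuf refused to say which design the curator will manage to recommend ___ in the afternoon.
'recommend' is word 12.

12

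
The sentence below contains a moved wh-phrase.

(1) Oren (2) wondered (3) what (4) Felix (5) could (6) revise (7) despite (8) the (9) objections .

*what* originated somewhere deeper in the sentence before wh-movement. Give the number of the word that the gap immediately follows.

In situ: Felix could revise what despite the objections.
'what' functions as the direct object of 'revise'. Wh-movement fronts it, leaving a gap right after 'revise':
Oren wondered what Felix could revise ___ despite the objections.
'revise' is word 6.

6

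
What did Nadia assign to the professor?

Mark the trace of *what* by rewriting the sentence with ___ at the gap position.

What did Nadia assign ___ to the professor?

Underlying clause: Nadia did assign what to the professor.
'what' functions as the direct object of 'assign'. The gap is right after 'assign'.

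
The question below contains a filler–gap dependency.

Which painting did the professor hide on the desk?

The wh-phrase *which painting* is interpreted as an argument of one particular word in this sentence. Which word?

hide

Before movement: The professor did hide which painting on the desk.
'which painting' functions as the direct object of 'hide'. Fronting leaves a gap immediately after 'hide':
Which painting did the professor hide ___ on the desk?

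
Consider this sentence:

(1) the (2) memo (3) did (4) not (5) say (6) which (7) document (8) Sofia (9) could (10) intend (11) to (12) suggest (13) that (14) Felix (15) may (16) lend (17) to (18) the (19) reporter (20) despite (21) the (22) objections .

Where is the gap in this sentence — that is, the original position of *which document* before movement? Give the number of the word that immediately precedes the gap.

16

Before movement: Sofia could intend to suggest that Felix may lend which document to the reporter despite the objections.
The filler 'which document' is interpreted as the direct object of 'lend'. Wh-movement fronts it, leaving a gap right after 'lend':
The memo did not say which document Sofia could intend to suggest that Felix may lend ___ to the reporter despite the objections.
'lend' is word 16.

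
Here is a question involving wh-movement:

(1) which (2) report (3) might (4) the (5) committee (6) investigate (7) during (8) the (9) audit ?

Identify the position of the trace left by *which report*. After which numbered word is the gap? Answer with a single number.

6

Underlying clause: The committee might investigate which report during the audit.
'which report' is the direct object of 'investigate'. It moves to the left edge, and the trace sits right after 'investigate':
Which report might the committee investigate ___ during the audit?
'investigate' is word 6.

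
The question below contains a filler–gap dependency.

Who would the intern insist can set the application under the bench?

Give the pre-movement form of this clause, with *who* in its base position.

'who' functions as the subject of the clause embedded under 'insist'. Wh-movement fronts it, leaving a gap right after 'insist':
Who would the intern insist ___ can set the application under the bench?

The intern would insist who can set the application under the bench.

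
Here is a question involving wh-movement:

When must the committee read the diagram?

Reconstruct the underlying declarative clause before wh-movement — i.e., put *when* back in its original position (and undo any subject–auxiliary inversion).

The committee must read the diagram when.

'when' is the temporal adjunct. It moves to the left edge, and the trace sits right after 'diagram':
When must the committee read the diagram ___?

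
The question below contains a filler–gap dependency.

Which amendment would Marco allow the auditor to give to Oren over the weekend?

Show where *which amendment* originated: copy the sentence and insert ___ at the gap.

Which amendment would Marco allow the auditor to give ___ to Oren over the weekend?

Before movement: Marco would allow the auditor to give which amendment to Oren over the weekend.
'which amendment' functions as the direct object of 'give'. The gap is right after 'give'.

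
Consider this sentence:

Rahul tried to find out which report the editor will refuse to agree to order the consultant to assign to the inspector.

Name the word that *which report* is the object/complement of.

Before movement: The editor will refuse to agree to order the consultant to assign which report to the inspector.
'which report' is the direct object of 'assign'. It moves to the left edge, and the trace sits right after 'assign':
Rahul tried to find out which report the editor will refuse to agree to order the consultant to assign ___ to the inspector.

assign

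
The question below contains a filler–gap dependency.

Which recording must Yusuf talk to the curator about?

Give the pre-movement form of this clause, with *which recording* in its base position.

Yusuf must talk to the curator about which recording.

The filler 'which recording' is interpreted as the object of the preposition 'about'. Fronting leaves a gap immediately after 'about':
Which recording must Yusuf talk to the curator about ___?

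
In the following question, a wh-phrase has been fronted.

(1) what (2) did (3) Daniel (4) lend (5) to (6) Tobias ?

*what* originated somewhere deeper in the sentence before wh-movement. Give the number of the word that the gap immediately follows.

Before movement: Daniel did lend what to Tobias.
The filler 'what' is interpreted as the direct object of 'lend'. Wh-movement fronts it, leaving a gap right after 'lend':
What did Daniel lend ___ to Tobias?
'lend' is word 4.

4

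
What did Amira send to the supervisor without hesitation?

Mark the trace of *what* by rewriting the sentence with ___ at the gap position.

Pre-movement form: Amira did send what to the supervisor without hesitation.
The filler 'what' is interpreted as the direct object of 'send'. The gap is right after 'send'.

What did Amira send ___ to the supervisor without hesitation?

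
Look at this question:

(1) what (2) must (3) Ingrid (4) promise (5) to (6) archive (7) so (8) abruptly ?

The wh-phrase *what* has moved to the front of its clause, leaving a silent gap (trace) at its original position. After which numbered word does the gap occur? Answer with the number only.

In situ: Ingrid must promise to archive what so abruptly.
'what' functions as the direct object of 'archive'. Fronting leaves a gap immediately after 'archive':
What must Ingrid promise to archive ___ so abruptly?
'archive' is word 6.

6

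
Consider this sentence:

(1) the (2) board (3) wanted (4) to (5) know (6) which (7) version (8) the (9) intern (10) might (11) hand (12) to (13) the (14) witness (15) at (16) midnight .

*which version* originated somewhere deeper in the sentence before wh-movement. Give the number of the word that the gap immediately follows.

Underlying clause: The intern might hand which version to the witness at midnight.
'which version' functions as the direct object of 'hand'. Wh-movement fronts it, leaving a gap right after 'hand':
The board wanted to know which version the intern might hand ___ to the witness at midnight.
'hand' is word 11.

11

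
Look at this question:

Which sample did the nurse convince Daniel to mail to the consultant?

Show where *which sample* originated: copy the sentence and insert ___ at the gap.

Which sample did the nurse convince Daniel to mail ___ to the consultant?

Pre-movement form: The nurse did convince Daniel to mail which sample to the consultant.
'which sample' functions as the direct object of 'mail'. The gap is right after 'mail'.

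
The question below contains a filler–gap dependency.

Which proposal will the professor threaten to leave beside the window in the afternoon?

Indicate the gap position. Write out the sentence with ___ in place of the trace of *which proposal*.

In situ: The professor will threaten to leave which proposal beside the window in the afternoon.
'which proposal' functions as the direct object of 'leave'. The gap is right after 'leave'.

Which proposal will the professor threaten to leave ___ beside the window in the afternoon?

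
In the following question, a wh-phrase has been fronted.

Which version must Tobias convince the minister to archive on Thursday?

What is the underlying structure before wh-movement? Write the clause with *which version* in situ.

'which version' functions as the direct object of 'archive'. It moves to the left edge, and the trace sits right after 'archive':
Which version must Tobias convince the minister to archive ___ on Thursday?

Tobias must convince the minister to archive which version on Thursday.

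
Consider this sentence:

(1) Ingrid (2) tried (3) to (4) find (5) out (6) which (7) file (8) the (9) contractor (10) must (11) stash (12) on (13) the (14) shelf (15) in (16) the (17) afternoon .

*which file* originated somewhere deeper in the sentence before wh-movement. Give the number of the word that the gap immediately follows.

11

In situ: The contractor must stash which file on the shelf in the afternoon.
The filler 'which file' is interpreted as the direct object of 'stash'. It moves to the left edge, and the trace sits right after 'stash':
Ingrid tried to find out which file the contractor must stash ___ on the shelf in the afternoon.
'stash' is word 11.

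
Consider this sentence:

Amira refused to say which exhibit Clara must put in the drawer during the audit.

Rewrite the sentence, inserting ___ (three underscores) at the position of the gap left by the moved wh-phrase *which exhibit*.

Amira refused to say which exhibit Clara must put ___ in the drawer during the audit.

In situ: Clara must put which exhibit in the drawer during the audit.
'which exhibit' functions as the direct object of 'put'. The gap is right after 'put'.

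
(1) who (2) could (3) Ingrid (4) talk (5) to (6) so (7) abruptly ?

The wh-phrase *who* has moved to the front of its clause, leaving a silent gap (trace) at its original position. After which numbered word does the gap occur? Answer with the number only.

Pre-movement form: Ingrid could talk to who so abruptly.
The filler 'who' is interpreted as the object of the preposition 'to'. It moves to the left edge, and the trace sits right after 'to':
Who could Ingrid talk to ___ so abruptly?
'to' is word 5.

5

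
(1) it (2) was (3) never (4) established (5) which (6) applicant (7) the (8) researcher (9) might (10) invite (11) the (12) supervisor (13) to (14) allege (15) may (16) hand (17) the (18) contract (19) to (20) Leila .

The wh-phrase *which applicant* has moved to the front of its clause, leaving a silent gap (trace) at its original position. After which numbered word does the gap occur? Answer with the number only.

14

In situ: The researcher might invite the supervisor to allege which applicant may hand the contract to Leila.
'which applicant' is the subject of the clause embedded under 'allege'. Fronting leaves a gap immediately after 'allege':
It was never established which applicant the researcher might invite the supervisor to allege ___ may hand the contract to Leila.
'allege' is word 14.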